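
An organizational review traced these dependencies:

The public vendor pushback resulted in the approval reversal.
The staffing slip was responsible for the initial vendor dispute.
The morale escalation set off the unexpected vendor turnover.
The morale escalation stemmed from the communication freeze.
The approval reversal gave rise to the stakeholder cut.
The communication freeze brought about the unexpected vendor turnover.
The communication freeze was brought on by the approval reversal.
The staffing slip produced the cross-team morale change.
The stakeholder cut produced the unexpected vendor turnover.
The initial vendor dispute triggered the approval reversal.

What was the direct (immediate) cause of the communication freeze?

the approval reversal

Upstream contributors include the staffing slip, the initial vendor dispute, the public vendor pushback, but only the approval reversal feeds directly into the communication freeze.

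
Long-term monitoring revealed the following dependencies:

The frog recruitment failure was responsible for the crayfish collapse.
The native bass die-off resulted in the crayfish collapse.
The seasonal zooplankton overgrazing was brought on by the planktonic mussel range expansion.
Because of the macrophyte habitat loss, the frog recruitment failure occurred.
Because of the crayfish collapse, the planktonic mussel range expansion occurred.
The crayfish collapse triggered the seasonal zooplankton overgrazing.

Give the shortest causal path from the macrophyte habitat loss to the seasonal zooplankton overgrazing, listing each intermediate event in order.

the macrophyte habitat loss → the frog recruitment failure
the frog recruitment failure → the crayfish collapse
the crayfish collapse → the seasonal zooplankton overgrazing
Length: 3 steps.

the macrophyte habitat loss → the frog recruitment failure → the crayfish collapse → the seasonal zooplankton overgrazing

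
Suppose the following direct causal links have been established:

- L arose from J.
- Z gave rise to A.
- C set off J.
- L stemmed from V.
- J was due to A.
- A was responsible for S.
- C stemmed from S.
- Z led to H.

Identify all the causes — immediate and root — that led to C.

Immediate cause of C: S.
Further upstream: Z, A.

A, S, Z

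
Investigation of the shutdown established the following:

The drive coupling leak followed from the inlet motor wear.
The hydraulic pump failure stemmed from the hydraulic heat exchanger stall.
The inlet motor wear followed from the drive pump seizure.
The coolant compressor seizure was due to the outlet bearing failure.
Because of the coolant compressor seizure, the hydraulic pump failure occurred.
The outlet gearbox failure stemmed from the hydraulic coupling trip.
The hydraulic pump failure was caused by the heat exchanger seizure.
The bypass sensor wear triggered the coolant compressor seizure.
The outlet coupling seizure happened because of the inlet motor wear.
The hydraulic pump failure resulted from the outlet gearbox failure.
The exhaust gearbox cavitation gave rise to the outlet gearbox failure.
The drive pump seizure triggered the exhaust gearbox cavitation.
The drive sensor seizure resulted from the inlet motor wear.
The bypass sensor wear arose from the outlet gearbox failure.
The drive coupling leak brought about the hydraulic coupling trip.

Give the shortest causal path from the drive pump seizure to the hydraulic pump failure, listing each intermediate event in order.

the drive pump seizure → the exhaust gearbox cavitation → the outlet gearbox failure → the hydraulic pump failure

the drive pump seizure → the exhaust gearbox cavitation
the exhaust gearbox cavitation → the outlet gearbox failure
the outlet gearbox failure → the hydraulic pump failure
Length: 3 steps.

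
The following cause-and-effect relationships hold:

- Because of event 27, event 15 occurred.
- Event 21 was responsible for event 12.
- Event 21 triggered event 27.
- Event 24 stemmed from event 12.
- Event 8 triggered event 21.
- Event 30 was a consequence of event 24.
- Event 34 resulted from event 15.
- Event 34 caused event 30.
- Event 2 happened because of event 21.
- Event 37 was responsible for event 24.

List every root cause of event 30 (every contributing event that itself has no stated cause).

Tracing upstream from event 30: event 30 ← event 24 ← event 12 ← event 21 ← event 8.
A separate upstream branch: event 30 ← event 24 ← event 37.
Each of those chain origins has no stated cause.

event 37, event 8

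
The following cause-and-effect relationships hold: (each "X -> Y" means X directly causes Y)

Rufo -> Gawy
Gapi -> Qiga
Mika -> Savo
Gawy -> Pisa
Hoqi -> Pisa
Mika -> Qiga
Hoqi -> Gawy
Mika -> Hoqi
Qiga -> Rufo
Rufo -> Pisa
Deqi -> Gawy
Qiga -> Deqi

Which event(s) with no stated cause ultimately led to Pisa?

Gapi, Mika

Tracing upstream from Pisa: Pisa ← Hoqi ← Mika.
A separate upstream branch: Pisa ← Rufo ← Qiga ← Gapi.
Each of those chain origins has no stated cause.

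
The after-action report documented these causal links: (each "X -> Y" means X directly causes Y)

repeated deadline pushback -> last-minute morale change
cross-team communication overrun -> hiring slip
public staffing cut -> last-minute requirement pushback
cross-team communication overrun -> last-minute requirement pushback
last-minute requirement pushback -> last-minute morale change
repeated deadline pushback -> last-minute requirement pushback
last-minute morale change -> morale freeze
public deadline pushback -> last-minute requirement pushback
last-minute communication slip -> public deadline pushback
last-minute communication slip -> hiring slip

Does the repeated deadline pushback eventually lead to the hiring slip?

No

The repeated deadline pushback leads to the last-minute requirement pushback, the last-minute morale change, the morale freeze; the hiring slip is not among them.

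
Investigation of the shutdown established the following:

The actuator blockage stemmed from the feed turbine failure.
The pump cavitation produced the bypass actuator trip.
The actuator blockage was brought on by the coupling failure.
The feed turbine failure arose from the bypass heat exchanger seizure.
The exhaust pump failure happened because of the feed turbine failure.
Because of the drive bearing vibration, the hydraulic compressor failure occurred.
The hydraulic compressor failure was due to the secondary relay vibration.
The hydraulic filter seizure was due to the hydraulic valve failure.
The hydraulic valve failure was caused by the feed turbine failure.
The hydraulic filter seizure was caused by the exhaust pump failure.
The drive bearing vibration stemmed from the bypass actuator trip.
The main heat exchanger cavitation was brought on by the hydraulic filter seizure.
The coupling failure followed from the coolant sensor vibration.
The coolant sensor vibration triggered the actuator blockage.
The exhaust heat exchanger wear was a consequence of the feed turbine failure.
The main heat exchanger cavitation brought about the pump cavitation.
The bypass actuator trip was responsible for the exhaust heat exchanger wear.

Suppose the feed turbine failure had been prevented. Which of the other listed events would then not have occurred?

Downstream of the feed turbine failure: the exhaust pump failure, the hydraulic valve failure, the hydraulic filter seizure, the main heat exchanger cavitation, the pump cavitation, the bypass actuator trip, the drive bearing vibration, the exhaust heat exchanger wear, the hydraulic compressor failure, the actuator blockage.
Of those, still caused via another path: the hydraulic compressor failure, the actuator blockage.
The remainder have no surviving cause.

the bypass actuator trip, the drive bearing vibration, the exhaust heat exchanger wear, the exhaust pump failure, the hydraulic filter seizure, the hydraulic valve failure, the main heat exchanger cavitation, the pump cavitation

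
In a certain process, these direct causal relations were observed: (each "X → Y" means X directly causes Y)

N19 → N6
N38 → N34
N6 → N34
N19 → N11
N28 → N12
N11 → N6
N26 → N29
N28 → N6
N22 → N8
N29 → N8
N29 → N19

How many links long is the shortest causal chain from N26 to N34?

Shortest chain: N26 → N29 → N19 → N6 → N34.

4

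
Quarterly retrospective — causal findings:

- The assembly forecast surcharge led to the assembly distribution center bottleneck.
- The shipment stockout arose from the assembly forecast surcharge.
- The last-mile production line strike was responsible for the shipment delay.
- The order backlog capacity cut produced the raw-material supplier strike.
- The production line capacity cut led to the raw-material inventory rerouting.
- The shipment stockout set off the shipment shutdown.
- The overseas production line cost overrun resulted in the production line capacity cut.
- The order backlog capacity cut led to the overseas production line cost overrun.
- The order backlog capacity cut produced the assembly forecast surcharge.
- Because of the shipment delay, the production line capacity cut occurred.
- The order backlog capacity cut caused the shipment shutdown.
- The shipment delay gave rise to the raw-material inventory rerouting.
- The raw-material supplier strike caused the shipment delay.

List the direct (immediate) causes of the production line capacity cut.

the overseas production line cost overrun, the shipment delay

Upstream contributors include the order backlog capacity cut, the last-mile production line strike, the raw-material supplier strike, but only the overseas production line cost overrun, the shipment delay feed directly into the production line capacity cut.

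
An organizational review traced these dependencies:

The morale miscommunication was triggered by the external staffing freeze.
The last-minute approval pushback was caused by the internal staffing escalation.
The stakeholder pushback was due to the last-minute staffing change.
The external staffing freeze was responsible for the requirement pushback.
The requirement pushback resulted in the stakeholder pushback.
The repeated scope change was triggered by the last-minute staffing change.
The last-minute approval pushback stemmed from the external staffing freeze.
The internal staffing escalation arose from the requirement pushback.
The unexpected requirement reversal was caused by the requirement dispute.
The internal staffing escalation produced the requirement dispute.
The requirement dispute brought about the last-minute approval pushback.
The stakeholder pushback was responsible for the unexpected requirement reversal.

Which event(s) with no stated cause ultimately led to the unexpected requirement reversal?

Tracing upstream from the unexpected requirement reversal: the unexpected requirement reversal ← the stakeholder pushback ← the requirement pushback ← the external staffing freeze.
A separate upstream branch: the unexpected requirement reversal ← the stakeholder pushback ← the last-minute staffing change.
Each of those chain origins has no stated cause.

the external staffing freeze, the last-minute staffing change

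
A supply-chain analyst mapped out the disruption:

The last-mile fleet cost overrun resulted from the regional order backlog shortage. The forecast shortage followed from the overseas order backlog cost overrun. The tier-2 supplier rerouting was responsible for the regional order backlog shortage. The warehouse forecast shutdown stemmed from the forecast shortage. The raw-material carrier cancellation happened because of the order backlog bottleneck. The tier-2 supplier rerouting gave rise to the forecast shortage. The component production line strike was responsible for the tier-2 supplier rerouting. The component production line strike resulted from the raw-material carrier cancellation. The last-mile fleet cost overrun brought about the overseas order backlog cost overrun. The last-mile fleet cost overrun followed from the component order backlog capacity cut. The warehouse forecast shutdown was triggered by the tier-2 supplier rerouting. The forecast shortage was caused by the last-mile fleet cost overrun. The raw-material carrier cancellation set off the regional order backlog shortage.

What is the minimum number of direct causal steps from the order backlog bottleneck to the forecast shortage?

4

Shortest chain: the order backlog bottleneck → the raw-material carrier cancellation → the component production line strike → the tier-2 supplier rerouting → the forecast shortage.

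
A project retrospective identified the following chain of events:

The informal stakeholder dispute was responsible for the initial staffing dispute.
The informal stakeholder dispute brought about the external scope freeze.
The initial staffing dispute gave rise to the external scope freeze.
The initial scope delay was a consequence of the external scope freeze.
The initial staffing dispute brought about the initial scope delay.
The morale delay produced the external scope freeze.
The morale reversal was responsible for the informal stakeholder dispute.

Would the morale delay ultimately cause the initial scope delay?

There is a causal chain: the morale delay → the external scope freeze → the initial scope delay.

Yes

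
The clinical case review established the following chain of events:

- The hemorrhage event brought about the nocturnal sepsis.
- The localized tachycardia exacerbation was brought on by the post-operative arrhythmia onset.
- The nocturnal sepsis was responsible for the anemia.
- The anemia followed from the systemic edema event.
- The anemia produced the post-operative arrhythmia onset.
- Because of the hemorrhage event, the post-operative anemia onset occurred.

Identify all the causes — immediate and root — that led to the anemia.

Immediate causes of the anemia: the nocturnal sepsis, the systemic edema event.
Further upstream: the hemorrhage event.

the hemorrhage event, the nocturnal sepsis, the systemic edema event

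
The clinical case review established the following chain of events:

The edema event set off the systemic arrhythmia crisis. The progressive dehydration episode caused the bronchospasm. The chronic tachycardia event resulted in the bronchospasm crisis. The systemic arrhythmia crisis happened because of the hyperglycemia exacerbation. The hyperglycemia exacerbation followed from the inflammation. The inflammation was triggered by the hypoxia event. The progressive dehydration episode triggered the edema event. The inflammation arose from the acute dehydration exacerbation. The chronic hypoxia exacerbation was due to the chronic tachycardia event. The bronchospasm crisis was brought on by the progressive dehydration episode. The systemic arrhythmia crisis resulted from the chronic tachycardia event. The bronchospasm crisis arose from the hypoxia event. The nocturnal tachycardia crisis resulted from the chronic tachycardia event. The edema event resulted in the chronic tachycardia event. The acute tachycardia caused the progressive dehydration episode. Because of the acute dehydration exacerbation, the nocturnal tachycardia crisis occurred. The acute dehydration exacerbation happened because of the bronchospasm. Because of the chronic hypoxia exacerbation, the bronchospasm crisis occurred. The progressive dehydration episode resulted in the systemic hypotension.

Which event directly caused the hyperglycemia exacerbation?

Upstream contributors include the acute tachycardia, the progressive dehydration episode, the bronchospasm, the hypoxia event, the acute dehydration exacerbation, but only the inflammation feeds directly into the hyperglycemia exacerbation.

the inflammation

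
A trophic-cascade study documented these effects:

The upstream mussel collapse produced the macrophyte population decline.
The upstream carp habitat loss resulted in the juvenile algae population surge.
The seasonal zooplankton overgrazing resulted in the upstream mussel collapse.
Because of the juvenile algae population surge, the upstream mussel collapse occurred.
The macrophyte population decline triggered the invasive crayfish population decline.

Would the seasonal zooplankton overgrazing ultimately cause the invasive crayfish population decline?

There is a causal chain: the seasonal zooplankton overgrazing → the upstream mussel collapse → the macrophyte population decline → the invasive crayfish population decline.

Yes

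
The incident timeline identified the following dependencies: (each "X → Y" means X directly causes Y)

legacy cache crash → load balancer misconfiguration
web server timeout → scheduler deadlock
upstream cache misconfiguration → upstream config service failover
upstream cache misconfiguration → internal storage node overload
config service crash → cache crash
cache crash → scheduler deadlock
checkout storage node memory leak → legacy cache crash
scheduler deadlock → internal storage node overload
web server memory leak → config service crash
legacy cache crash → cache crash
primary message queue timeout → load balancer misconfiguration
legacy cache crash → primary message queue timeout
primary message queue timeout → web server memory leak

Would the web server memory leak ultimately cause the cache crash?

There is a causal chain: the web server memory leak → the config service crash → the cache crash.

Yes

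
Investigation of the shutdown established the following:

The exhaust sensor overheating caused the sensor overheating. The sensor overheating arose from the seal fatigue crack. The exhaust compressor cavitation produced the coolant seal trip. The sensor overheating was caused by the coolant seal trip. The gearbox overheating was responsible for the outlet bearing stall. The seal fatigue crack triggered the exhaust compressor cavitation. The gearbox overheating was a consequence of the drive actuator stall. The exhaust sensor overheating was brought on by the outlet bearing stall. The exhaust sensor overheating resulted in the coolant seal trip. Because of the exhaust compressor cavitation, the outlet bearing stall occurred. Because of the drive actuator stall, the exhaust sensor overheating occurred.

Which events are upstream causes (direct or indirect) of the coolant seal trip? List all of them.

the drive actuator stall, the exhaust compressor cavitation, the exhaust sensor overheating, the gearbox overheating, the outlet bearing stall, the seal fatigue crack

Immediate causes of the coolant seal trip: the exhaust compressor cavitation, the exhaust sensor overheating.
Further upstream: the drive actuator stall, the seal fatigue crack, the gearbox overheating, the outlet bearing stall.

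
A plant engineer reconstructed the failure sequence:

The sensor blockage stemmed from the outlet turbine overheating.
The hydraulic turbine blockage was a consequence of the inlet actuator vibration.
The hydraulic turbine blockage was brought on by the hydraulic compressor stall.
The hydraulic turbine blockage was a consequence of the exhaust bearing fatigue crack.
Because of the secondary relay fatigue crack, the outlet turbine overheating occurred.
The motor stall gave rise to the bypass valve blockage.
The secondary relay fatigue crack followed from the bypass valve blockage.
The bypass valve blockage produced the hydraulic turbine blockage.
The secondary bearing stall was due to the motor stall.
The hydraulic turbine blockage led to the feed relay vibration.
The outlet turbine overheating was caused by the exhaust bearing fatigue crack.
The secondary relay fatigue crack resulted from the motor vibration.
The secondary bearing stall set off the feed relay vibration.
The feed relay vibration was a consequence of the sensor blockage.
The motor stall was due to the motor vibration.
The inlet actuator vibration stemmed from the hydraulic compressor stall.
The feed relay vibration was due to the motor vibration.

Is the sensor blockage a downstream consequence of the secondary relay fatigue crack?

There is a causal chain: the secondary relay fatigue crack → the outlet turbine overheating → the sensor blockage.

Yes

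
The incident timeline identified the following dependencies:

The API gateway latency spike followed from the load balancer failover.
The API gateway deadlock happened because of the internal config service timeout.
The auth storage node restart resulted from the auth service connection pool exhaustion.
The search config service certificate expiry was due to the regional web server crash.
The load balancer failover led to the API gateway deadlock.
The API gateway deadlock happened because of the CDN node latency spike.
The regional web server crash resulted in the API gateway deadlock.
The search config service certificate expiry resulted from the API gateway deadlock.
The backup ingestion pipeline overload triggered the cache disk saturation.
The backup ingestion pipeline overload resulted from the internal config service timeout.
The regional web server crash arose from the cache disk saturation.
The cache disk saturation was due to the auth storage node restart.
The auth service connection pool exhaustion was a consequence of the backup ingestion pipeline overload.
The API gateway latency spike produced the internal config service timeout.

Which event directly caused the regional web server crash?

Upstream contributors include the load balancer failover, the API gateway latency spike, the internal config service timeout, the backup ingestion pipeline overload, the auth service connection pool exhaustion, the auth storage node restart, but only the cache disk saturation feeds directly into the regional web server crash.

the cache disk saturation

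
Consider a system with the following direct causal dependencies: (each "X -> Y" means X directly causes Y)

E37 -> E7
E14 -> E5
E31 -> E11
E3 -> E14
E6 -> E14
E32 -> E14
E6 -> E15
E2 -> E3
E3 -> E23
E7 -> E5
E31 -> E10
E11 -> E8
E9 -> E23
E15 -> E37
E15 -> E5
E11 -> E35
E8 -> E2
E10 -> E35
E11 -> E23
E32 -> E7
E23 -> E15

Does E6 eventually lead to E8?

No

E6 leads to E15, E14, E37, E7, E5; E8 is not among them.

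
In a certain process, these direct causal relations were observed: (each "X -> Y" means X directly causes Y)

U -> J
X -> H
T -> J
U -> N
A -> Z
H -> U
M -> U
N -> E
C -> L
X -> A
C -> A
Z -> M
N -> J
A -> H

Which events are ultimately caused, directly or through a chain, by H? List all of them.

Direct effects: U.
2 steps out: N, J.
3 steps out: E.
Not reachable from it: C, T, L, X, A, Z, M.

E, J, N, U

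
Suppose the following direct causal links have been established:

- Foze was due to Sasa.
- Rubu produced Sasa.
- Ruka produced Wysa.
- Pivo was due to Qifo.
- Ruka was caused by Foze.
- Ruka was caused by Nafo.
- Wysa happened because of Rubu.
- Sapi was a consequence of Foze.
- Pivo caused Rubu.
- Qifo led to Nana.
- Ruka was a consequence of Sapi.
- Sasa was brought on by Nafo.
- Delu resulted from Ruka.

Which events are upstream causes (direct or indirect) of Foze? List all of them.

Immediate cause of Foze: Sasa.
Further upstream: Qifo, Pivo, Rubu, Nafo.

Nafo, Pivo, Qifo, Rubu, Sasa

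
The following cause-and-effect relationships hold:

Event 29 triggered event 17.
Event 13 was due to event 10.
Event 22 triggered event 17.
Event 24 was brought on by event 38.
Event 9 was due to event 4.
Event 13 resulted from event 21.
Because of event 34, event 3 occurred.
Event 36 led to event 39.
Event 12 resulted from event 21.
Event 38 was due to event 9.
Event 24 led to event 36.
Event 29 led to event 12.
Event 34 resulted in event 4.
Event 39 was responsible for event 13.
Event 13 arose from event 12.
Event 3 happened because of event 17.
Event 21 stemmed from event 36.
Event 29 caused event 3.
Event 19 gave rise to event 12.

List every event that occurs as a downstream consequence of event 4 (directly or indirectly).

Direct effects: event 9.
2 steps out: event 38.
3 steps out: event 24.
4 steps out: event 36.
5 steps out: event 39, event 21.
6 steps out: event 12, event 13.
Not reachable from it: event 19, event 34, event 22, event 10, event 29, event 17, event 3.

event 12, event 13, event 21, event 24, event 36, event 38, event 39, event 9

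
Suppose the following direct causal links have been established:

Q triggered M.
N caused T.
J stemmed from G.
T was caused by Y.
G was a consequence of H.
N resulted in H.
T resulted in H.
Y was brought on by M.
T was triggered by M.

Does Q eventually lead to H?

Yes

There is a causal chain: Q → M → T → H.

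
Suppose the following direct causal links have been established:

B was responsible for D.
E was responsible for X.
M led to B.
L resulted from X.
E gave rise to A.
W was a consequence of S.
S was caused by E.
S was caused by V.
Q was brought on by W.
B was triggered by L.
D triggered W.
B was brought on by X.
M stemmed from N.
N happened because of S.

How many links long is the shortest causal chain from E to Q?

Shortest chain: E → S → W → Q.

3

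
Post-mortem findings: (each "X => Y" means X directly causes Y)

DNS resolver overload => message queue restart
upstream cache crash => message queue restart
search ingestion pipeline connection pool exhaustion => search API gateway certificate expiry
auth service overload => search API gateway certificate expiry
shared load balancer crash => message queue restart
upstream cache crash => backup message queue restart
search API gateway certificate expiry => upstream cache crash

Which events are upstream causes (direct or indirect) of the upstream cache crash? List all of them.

the auth service overload, the search API gateway certificate expiry, the search ingestion pipeline connection pool exhaustion

Immediate cause of the upstream cache crash: the search API gateway certificate expiry.
Further upstream: the search ingestion pipeline connection pool exhaustion, the auth service overload.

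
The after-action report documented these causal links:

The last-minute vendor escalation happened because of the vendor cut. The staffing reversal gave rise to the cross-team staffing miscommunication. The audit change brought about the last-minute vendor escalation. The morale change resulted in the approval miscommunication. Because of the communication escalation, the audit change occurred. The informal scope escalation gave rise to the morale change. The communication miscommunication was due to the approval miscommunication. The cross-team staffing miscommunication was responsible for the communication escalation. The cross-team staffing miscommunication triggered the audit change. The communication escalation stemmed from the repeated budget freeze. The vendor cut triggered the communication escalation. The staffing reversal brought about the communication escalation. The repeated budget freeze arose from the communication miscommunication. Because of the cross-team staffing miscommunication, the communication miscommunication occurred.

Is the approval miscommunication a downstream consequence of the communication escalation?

The communication escalation leads to the audit change, the last-minute vendor escalation; the approval miscommunication is not among them.

No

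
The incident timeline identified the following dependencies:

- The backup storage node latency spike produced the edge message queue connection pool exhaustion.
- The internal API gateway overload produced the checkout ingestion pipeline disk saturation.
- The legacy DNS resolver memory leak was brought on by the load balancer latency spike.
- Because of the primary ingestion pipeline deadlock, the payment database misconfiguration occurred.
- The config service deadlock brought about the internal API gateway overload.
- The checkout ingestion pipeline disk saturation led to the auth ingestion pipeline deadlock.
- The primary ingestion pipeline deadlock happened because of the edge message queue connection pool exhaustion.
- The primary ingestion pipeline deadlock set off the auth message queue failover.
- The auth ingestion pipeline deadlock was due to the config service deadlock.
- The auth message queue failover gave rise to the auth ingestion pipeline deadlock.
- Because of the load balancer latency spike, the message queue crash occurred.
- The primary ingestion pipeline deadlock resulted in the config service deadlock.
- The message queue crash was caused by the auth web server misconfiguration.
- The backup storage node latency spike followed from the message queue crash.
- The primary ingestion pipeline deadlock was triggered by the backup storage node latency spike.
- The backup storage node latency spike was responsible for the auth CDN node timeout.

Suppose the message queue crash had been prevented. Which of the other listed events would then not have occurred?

the auth CDN node timeout, the auth ingestion pipeline deadlock, the auth message queue failover, the backup storage node latency spike, the checkout ingestion pipeline disk saturation, the config service deadlock, the edge message queue connection pool exhaustion, the internal API gateway overload, the payment database misconfiguration, the primary ingestion pipeline deadlock

Downstream of the message queue crash: the backup storage node latency spike, the edge message queue connection pool exhaustion, the auth CDN node timeout, the primary ingestion pipeline deadlock, the config service deadlock, the payment database misconfiguration, the internal API gateway overload, the auth message queue failover, the checkout ingestion pipeline disk saturation, the auth ingestion pipeline deadlock.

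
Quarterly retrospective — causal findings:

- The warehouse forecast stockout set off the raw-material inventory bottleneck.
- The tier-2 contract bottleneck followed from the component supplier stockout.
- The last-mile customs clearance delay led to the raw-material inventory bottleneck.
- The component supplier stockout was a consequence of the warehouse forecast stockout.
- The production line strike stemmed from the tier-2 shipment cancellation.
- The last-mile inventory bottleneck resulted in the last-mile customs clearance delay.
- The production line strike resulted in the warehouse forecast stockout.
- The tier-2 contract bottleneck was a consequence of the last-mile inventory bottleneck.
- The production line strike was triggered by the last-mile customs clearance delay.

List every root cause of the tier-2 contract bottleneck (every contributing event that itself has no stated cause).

Tracing upstream from the tier-2 contract bottleneck: the tier-2 contract bottleneck ← the last-mile inventory bottleneck.
A separate upstream branch: the tier-2 contract bottleneck ← the component supplier stockout ← the warehouse forecast stockout ← the production line strike ← the tier-2 shipment cancellation.
Each of those chain origins has no stated cause.

the last-mile inventory bottleneck, the tier-2 shipment cancellation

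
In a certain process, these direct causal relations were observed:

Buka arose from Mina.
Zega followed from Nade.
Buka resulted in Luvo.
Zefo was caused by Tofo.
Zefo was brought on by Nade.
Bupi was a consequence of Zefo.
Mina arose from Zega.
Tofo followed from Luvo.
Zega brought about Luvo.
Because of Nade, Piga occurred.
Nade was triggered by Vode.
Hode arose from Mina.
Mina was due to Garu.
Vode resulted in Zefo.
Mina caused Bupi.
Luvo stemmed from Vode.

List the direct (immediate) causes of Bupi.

Mina, Zefo

Upstream contributors include Vode, Nade, Zega, Buka, Luvo, Tofo, Garu, but only Mina, Zefo feed directly into Bupi.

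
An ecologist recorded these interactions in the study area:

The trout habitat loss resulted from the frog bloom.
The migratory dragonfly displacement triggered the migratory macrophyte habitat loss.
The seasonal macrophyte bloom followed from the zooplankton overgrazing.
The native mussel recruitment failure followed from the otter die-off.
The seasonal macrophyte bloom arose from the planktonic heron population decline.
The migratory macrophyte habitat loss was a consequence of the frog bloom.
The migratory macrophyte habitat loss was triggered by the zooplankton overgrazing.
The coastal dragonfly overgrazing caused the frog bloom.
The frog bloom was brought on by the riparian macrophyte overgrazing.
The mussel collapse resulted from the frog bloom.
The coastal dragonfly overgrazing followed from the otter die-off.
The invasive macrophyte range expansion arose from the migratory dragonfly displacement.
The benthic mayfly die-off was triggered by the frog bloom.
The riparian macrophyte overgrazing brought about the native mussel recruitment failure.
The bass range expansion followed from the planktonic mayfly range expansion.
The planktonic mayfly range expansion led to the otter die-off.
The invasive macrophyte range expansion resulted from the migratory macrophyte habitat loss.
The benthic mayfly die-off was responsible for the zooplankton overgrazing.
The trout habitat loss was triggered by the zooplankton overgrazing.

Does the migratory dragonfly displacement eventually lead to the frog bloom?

No

The migratory dragonfly displacement leads to the migratory macrophyte habitat loss, the invasive macrophyte range expansion; the frog bloom is not among them.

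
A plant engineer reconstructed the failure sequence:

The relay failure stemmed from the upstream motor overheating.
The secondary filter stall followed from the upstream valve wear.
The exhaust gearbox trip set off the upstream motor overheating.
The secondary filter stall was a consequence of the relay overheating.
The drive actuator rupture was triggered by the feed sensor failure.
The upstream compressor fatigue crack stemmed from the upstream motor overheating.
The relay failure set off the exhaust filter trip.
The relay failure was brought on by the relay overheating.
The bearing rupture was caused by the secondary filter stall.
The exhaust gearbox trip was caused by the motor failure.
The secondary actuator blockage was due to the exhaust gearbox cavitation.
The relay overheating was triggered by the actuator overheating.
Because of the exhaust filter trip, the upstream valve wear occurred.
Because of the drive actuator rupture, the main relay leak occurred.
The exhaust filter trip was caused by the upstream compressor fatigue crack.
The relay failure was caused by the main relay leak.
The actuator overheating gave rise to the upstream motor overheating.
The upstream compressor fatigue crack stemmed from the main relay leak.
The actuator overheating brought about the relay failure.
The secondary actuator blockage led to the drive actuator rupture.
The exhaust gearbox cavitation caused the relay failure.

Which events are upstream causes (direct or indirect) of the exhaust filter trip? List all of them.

the actuator overheating, the drive actuator rupture, the exhaust gearbox cavitation, the exhaust gearbox trip, the feed sensor failure, the main relay leak, the motor failure, the relay failure, the relay overheating, the secondary actuator blockage, the upstream compressor fatigue crack, the upstream motor overheating

Immediate causes of the exhaust filter trip: the relay failure, the upstream compressor fatigue crack.
Further upstream: the exhaust gearbox cavitation, the actuator overheating, the relay overheating, the secondary actuator blockage, the feed sensor failure, the motor failure, the exhaust gearbox trip, the drive actuator rupture, the main relay leak, the upstream motor overheating.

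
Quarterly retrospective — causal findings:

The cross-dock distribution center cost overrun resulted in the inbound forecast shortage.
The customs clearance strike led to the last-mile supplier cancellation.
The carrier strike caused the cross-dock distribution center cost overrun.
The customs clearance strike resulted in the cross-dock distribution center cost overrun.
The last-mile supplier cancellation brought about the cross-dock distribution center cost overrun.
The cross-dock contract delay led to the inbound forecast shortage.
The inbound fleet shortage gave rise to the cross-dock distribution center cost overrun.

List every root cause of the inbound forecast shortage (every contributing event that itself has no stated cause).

Tracing upstream from the inbound forecast shortage: the inbound forecast shortage ← the cross-dock distribution center cost overrun ← the inbound fleet shortage.
A separate upstream branch: the inbound forecast shortage ← the cross-dock distribution center cost overrun ← the carrier strike.
A separate upstream branch: the inbound forecast shortage ← the cross-dock contract delay.
A separate upstream branch: the inbound forecast shortage ← the cross-dock distribution center cost overrun ← the customs clearance strike.
Each of those chain origins has no stated cause.

the carrier strike, the cross-dock contract delay, the customs clearance strike, the inbound fleet shortage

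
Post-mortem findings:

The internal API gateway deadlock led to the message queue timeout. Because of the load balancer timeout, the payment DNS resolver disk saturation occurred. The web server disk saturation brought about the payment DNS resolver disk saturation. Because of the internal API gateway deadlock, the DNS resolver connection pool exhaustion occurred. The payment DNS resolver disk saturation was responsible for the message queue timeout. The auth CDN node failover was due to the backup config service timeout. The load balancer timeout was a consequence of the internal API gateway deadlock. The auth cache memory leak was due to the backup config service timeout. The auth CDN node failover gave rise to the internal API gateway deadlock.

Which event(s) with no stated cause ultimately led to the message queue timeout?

Tracing upstream from the message queue timeout: the message queue timeout ← the internal API gateway deadlock ← the auth CDN node failover ← the backup config service timeout.
A separate upstream branch: the message queue timeout ← the payment DNS resolver disk saturation ← the web server disk saturation.
Each of those chain origins has no stated cause.

the backup config service timeout, the web server disk saturation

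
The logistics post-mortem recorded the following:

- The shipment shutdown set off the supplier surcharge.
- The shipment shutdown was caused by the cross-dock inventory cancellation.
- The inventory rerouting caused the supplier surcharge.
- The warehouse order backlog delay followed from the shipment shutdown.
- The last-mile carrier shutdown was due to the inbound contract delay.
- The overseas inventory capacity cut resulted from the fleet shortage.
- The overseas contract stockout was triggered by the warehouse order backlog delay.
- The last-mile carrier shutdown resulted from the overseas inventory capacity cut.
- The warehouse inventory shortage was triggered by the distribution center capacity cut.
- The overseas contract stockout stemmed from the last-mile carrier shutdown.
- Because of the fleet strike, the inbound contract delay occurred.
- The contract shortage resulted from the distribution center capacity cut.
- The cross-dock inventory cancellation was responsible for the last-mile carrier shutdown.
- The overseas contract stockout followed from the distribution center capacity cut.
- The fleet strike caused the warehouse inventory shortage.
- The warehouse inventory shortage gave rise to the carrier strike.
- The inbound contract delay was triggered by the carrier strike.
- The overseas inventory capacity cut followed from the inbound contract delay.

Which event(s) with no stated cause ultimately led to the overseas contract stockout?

the cross-dock inventory cancellation, the distribution center capacity cut, the fleet shortage, the fleet strike

Tracing upstream from the overseas contract stockout: the overseas contract stockout ← the last-mile carrier shutdown ← the cross-dock inventory cancellation.
A separate upstream branch: the overseas contract stockout ← the last-mile carrier shutdown ← the overseas inventory capacity cut ← the fleet shortage.
A separate upstream branch: the overseas contract stockout ← the distribution center capacity cut.
A separate upstream branch: the overseas contract stockout ← the last-mile carrier shutdown ← the inbound contract delay ← the fleet strike.
Each of those chain origins has no stated cause.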